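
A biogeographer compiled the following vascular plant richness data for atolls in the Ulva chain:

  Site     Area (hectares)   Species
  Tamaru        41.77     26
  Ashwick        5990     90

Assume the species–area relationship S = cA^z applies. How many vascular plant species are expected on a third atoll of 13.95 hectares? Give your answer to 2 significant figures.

20

z = ln(90/26) / ln(5990/41.77) = 1.2417 / 4.9657 = 0.2501
c = 26 / 41.77^0.2501 = 26 / 2.543 = 10.22
S₃ = 10.22 × 13.95^0.2501 = 10.22 × 1.933 ≈ 19.76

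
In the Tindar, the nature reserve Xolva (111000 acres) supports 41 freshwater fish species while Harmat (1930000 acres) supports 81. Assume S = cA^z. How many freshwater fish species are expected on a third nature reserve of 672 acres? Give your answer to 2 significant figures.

12

z = ln(81/41) / ln(1930000/111000) = 0.6809 / 2.8557 = 0.2384
c = 41 / 111000^0.2384 = 41 / 15.96 = 2.57
S₃ = 2.57 × 672^0.2384 = 2.57 × 4.722 ≈ 12.13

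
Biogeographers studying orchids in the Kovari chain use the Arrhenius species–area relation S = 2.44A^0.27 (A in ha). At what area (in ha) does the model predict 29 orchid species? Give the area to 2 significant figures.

9600 ha

29 = 2.44 × A^0.27  ⇒  A^0.27 = 29/2.44 = 11.89
ln A = ln(11.89) / 0.27 = 2.4753 / 0.27 = 9.1678
A = e^9.1678 ≈ 9583 ha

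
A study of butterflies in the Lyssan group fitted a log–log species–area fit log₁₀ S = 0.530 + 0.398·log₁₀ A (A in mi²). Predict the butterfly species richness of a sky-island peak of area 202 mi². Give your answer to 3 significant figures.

28.0

S = 3.388 × 202^0.398
ln S = ln 3.388 + 0.398 × ln 202 = 1.2204 + 0.398 × 5.3083 = 3.3331
S = e^3.3331 ≈ 28.02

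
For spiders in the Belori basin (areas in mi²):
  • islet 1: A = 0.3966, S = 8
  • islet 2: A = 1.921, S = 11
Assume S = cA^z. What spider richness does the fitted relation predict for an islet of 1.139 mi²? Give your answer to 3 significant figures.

9.90

z = ln(11/8) / ln(1.921/0.3966) = 0.3185 / 1.5777 = 0.2019
c = 8 / 0.3966^0.2019 = 8 / 0.8297 = 9.642
S₃ = 9.642 × 1.139^0.2019 = 9.642 × 1.027 ≈ 9.899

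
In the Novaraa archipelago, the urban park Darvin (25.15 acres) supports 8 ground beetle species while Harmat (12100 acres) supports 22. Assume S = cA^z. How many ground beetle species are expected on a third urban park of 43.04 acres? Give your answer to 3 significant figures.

8.74

z = ln(22/8) / ln(12100/25.15) = 1.0116 / 6.1761 = 0.1638
c = 8 / 25.15^0.1638 = 8 / 1.696 = 4.717
S₃ = 4.717 × 43.04^0.1638 = 4.717 × 1.852 ≈ 8.736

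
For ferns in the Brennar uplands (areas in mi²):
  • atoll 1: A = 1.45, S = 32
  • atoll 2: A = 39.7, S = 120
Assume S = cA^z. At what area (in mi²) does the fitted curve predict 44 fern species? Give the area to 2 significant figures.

3.2 mi²

z = ln(120/32) / ln(39.7/1.45) = 1.3218 / 3.3098 = 0.3993
c = 32 / 1.45^0.3993 = 32 / 1.16 = 27.59
A = (44/27.59)^(1/0.3993) ⇒ ln A = ln(1.595)/0.3993 = 1.1690
A = e^1.1690 ≈ 3.219 mi²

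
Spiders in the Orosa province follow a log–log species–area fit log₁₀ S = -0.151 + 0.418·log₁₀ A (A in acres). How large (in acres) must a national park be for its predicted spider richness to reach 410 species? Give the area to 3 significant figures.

4090000 acres

410 = 0.7063 × A^0.418  ⇒  A^0.418 = 410/0.7063 = 580.5
ln A = ln(580.5) / 0.418 = 6.3638 / 0.418 = 15.2245
A = e^15.2245 ≈ 4091882 acres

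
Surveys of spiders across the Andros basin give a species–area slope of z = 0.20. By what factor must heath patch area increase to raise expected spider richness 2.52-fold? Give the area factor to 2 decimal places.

(A₂/A₁)^0.2 = 2.52, so A₂/A₁ = 2.52^(1/0.2) = 2.52^5
ln(A₂/A₁) = ln 2.52 / 0.2 = 0.9243 / 0.2 = 4.6213
A₂/A₁ = e^4.6213 ≈ 101.6

101.63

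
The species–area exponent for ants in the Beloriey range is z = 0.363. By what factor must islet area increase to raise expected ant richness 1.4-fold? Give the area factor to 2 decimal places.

2.53

(A₂/A₁)^0.363 = 1.4, so A₂/A₁ = 1.4^(1/0.363) = 1.4^2.755
ln(A₂/A₁) = ln 1.4 / 0.363 = 0.3365 / 0.363 = 0.9269
A₂/A₁ = e^0.9269 ≈ 2.527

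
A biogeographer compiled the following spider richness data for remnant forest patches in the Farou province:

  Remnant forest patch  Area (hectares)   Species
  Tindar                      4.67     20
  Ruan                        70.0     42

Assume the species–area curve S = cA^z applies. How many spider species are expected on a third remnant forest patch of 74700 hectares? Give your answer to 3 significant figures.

284

z = ln(42/20) / ln(70/4.67) = 0.7419 / 2.7073 = 0.2740
c = 20 / 4.67^0.2740 = 20 / 1.526 = 13.11
S₃ = 13.11 × 74700^0.2740 = 13.11 × 21.65 ≈ 283.9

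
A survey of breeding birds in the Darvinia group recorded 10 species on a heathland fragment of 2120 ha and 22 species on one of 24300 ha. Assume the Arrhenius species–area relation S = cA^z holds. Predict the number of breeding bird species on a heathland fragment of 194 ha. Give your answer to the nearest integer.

z = ln(22/10) / ln(24300/2120) = 0.7885 / 2.4391 = 0.3233
c = 10 / 2120^0.3233 = 10 / 11.89 = 0.8409
S₃ = 0.8409 × 194^0.3233 = 0.8409 × 5.49 ≈ 4.616

5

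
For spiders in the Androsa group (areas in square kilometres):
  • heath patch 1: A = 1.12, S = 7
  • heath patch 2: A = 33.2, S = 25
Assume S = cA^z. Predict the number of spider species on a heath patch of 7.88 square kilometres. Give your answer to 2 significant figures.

z = ln(25/7) / ln(33.2/1.12) = 1.2730 / 3.3892 = 0.3756
c = 7 / 1.12^0.3756 = 7 / 1.043 = 6.708
S₃ = 6.708 × 7.88^0.3756 = 6.708 × 2.171 ≈ 14.57

15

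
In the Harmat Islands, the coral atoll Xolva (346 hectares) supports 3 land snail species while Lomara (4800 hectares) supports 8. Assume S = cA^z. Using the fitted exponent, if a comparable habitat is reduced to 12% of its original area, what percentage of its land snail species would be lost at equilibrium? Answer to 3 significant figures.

54.6%

z = ln(8/3) / ln(4800/346) = 0.9808 / 2.6299 = 0.3729
S_new/S_old = (A_new/A_old)^z = 0.12^0.3729 = exp(0.3729 × -2.1203) = 0.4535
Fraction lost = 1 − 0.4535 = 0.5465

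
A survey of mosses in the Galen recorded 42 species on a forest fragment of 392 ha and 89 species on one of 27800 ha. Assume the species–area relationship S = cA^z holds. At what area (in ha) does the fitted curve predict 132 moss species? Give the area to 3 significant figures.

260000 ha

z = ln(89/42) / ln(27800/392) = 0.7510 / 4.2615 = 0.1762
c = 42 / 392^0.1762 = 42 / 2.864 = 14.66
A = (132/14.66)^(1/0.1762) ⇒ ln A = ln(9.001)/0.1762 = 12.4696
A = e^12.4696 ≈ 260295 ha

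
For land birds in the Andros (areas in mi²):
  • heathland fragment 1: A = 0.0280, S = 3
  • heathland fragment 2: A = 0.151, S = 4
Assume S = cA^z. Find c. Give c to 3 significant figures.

5.52

z = ln(S₂/S₁) / ln(A₂/A₁) = ln(4/3) / ln(0.151/0.028) = 0.2877 / 1.6851 = 0.1707
c = S₁ / A₁^z = 3 / 0.028^0.1707 = 3 / 0.5431 = 5.524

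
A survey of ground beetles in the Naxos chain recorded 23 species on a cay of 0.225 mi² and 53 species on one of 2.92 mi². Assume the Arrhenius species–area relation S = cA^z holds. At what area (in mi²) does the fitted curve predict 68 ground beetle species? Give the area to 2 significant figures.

z = ln(53/23) / ln(2.92/0.225) = 0.8348 / 2.5632 = 0.3257
c = 23 / 0.225^0.3257 = 23 / 0.6152 = 37.39
A = (68/37.39)^(1/0.3257) ⇒ ln A = ln(1.819)/0.3257 = 1.8368
A = e^1.8368 ≈ 6.276 mi²

6.3 mi²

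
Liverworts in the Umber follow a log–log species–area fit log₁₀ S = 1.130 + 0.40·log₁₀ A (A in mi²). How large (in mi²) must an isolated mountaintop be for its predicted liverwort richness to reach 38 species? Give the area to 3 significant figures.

38 = 13.49 × A^0.4  ⇒  A^0.4 = 38/13.49 = 2.817
ln A = ln(2.817) / 0.4 = 1.0357 / 0.4 = 2.5892
A = e^2.5892 ≈ 13.32 mi²

13.3 mi²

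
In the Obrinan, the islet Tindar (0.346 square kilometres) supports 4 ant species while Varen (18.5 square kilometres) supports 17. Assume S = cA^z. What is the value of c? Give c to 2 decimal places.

5.88

z = ln(S₂/S₁) / ln(A₂/A₁) = ln(17/4) / ln(18.5/0.346) = 1.4469 / 3.9791 = 0.3636
c = S₁ / A₁^z = 4 / 0.346^0.3636 = 4 / 0.6798 = 5.884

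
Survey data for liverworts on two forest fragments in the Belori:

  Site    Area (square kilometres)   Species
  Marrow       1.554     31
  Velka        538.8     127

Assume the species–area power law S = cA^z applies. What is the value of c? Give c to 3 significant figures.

z = ln(S₂/S₁) / ln(A₂/A₁) = ln(127/31) / ln(538.8/1.554) = 1.4102 / 5.8485 = 0.2411
c = S₁ / A₁^z = 31 / 1.554^0.2411 = 31 / 1.112 = 27.87

27.9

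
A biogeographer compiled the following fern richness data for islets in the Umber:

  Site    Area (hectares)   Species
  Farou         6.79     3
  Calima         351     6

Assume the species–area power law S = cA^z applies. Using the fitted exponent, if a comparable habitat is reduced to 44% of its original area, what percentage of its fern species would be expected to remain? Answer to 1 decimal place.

z = ln(6/3) / ln(351/6.79) = 0.6931 / 3.9453 = 0.1757
S_new/S_old = (A_new/A_old)^z = 0.44^0.1757 = exp(0.1757 × -0.8210) = 0.8657

86.6%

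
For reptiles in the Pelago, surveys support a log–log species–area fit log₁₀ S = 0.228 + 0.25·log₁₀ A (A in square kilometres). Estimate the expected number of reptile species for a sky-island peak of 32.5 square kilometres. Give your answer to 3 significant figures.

S = 1.69 × 32.5^0.25 = 1.69 × 2.388 ≈ 4.036

4.04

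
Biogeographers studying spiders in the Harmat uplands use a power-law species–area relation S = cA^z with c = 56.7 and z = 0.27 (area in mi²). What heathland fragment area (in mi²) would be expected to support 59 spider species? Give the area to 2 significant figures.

1.2 mi²

59 = 56.7 × A^0.27  ⇒  A^0.27 = 59/56.7 = 1.041
ln A = ln(1.041) / 0.27 = 0.0398 / 0.27 = 0.1473
A = e^0.1473 ≈ 1.159 mi²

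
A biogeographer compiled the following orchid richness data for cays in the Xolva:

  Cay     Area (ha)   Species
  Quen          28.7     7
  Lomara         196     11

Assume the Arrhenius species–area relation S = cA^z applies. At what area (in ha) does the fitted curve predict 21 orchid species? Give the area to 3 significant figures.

z = ln(11/7) / ln(196/28.7) = 0.4520 / 1.9212 = 0.2353
c = 7 / 28.7^0.2353 = 7 / 2.203 = 3.178
A = (21/3.178)^(1/0.2353) ⇒ ln A = ln(6.608)/0.2353 = 8.0267
A = e^8.0267 ≈ 3062 ha

3060 ha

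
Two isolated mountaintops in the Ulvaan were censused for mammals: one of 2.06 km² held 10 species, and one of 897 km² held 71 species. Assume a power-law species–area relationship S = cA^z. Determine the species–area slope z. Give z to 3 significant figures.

0.323

Taking logs: ln S = ln c + z ln A, so z = (ln S₂ − ln S₁)/(ln A₂ − ln A₁).
z = ln(71/10) / ln(897/2.06) = ln(7.1) / ln(435.4) = 1.9601 / 6.0763 = 0.3226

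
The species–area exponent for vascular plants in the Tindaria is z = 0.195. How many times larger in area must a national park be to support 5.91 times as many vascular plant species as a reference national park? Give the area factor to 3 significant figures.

(A₂/A₁)^0.195 = 5.91, so A₂/A₁ = 5.91^(1/0.195) = 5.91^5.128
ln(A₂/A₁) = ln 5.91 / 0.195 = 1.7766 / 0.195 = 9.1110
A₂/A₁ = e^9.1110 ≈ 9054

9050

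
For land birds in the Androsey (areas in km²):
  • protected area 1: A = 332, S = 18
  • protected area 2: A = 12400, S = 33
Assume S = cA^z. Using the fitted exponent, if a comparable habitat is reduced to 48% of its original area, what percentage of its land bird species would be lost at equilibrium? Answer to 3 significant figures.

z = ln(33/18) / ln(12400/332) = 0.6061 / 3.6203 = 0.1674
S_new/S_old = (A_new/A_old)^z = 0.48^0.1674 = exp(0.1674 × -0.7340) = 0.8844
Fraction lost = 1 − 0.8844 = 0.1156

11.6%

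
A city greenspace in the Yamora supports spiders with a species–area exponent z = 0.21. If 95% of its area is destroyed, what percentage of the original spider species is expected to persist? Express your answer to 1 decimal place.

S_new/S_old = (A_new/A_old)^z = 0.05^0.21
= exp(0.21 × ln 0.05) = exp(0.21 × -2.9957) = exp(-0.6291) ≈ 0.5331

53.3%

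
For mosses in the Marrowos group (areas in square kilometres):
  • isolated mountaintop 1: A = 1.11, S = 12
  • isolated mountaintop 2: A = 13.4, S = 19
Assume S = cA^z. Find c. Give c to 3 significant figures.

11.8

z = ln(S₂/S₁) / ln(A₂/A₁) = ln(19/12) / ln(13.4/1.11) = 0.4595 / 2.4909 = 0.1845
c = S₁ / A₁^z = 12 / 1.11^0.1845 = 12 / 1.019 = 11.77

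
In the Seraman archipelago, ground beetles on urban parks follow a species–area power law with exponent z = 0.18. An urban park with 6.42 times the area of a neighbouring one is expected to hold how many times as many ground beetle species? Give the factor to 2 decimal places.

1.40

S₂/S₁ = (A₂/A₁)^z = 6.42^0.18
ln(S₂/S₁) = 0.18 × ln 6.42 = 0.18 × 1.8594 = 0.3347
S₂/S₁ = e^0.3347 ≈ 1.398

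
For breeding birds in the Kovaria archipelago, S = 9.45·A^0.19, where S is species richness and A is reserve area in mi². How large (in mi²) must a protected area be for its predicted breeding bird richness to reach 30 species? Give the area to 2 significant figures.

440 mi²

30 = 9.45 × A^0.19  ⇒  A^0.19 = 30/9.45 = 3.175
ln A = ln(3.175) / 0.19 = 1.1552 / 0.19 = 6.0799
A = e^6.0799 ≈ 437 mi²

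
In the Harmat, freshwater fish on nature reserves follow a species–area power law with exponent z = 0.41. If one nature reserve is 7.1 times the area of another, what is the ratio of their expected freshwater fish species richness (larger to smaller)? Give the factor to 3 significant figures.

S₂/S₁ = (A₂/A₁)^z = 7.1^0.41
ln(S₂/S₁) = 0.41 × ln 7.1 = 0.41 × 1.9601 = 0.8036
S₂/S₁ = e^0.8036 ≈ 2.234

2.23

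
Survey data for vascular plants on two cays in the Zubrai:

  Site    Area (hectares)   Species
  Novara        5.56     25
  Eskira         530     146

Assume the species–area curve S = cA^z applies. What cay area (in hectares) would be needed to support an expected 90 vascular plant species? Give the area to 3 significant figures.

z = ln(146/25) / ln(530/5.56) = 1.7647 / 4.5573 = 0.3872
c = 25 / 5.56^0.3872 = 25 / 1.943 = 12.87
A = (90/12.87)^(1/0.3872) ⇒ ln A = ln(6.996)/0.3872 = 5.0235
A = e^5.0235 ≈ 151.9 hectares

152 hectares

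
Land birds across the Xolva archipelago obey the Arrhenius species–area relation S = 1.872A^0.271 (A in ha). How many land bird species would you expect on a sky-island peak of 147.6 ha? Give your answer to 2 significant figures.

7.2

S = 1.872 × 147.6^0.271 = 1.872 × 3.871 ≈ 7.246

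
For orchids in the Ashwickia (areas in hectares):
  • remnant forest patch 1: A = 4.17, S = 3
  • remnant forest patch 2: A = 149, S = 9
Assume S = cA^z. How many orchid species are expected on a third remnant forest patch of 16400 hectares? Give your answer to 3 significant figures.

38.1

z = ln(9/3) / ln(149/4.17) = 1.0986 / 3.5760 = 0.3072
c = 3 / 4.17^0.3072 = 3 / 1.551 = 1.935
S₃ = 1.935 × 16400^0.3072 = 1.935 × 19.72 ≈ 38.15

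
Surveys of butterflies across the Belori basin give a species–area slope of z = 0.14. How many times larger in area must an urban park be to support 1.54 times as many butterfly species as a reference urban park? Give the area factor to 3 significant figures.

(A₂/A₁)^0.14 = 1.54, so A₂/A₁ = 1.54^(1/0.14) = 1.54^7.143
ln(A₂/A₁) = ln 1.54 / 0.14 = 0.4318 / 0.14 = 3.0842
A₂/A₁ = e^3.0842 ≈ 21.85

21.8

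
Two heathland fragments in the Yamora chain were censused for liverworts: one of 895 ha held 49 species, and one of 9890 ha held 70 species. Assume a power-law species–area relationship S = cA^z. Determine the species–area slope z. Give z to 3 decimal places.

0.148

Taking logs: ln S = ln c + z ln A, so z = (ln S₂ − ln S₁)/(ln A₂ − ln A₁).
z = ln(70/49) / ln(9890/895) = ln(1.429) / ln(11.05) = 0.3567 / 2.4025 = 0.1485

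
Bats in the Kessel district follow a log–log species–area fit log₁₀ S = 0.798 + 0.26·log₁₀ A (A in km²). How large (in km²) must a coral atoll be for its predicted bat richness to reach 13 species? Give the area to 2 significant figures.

16 km²

13 = 6.281 × A^0.26  ⇒  A^0.26 = 13/6.281 = 2.07
ln A = ln(2.07) / 0.26 = 0.7275 / 0.26 = 2.7980
A = e^2.7980 ≈ 16.41 km²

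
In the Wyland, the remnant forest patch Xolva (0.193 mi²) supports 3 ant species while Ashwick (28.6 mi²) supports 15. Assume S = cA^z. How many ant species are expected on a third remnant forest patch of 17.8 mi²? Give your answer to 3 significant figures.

12.9

z = ln(15/3) / ln(28.6/0.193) = 1.6094 / 4.9985 = 0.3220
c = 3 / 0.193^0.3220 = 3 / 0.5888 = 5.095
S₃ = 5.095 × 17.8^0.3220 = 5.095 × 2.527 ≈ 12.88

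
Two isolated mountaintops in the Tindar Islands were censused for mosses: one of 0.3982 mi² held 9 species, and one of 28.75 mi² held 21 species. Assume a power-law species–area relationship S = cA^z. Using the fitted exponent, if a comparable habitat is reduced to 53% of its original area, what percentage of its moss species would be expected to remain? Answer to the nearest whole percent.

88%

z = ln(21/9) / ln(28.75/0.3982) = 0.8473 / 4.2794 = 0.1980
S_new/S_old = (A_new/A_old)^z = 0.53^0.1980 = exp(0.1980 × -0.6349) = 0.8819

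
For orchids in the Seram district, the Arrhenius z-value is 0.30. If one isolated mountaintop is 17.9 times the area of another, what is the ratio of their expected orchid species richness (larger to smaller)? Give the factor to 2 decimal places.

2.38

S₂/S₁ = (A₂/A₁)^z = 17.9^0.3
ln(S₂/S₁) = 0.3 × ln 17.9 = 0.3 × 2.8848 = 0.8654
S₂/S₁ = e^0.8654 ≈ 2.376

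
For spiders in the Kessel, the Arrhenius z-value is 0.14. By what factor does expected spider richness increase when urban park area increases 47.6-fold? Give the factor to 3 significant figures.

S₂/S₁ = (A₂/A₁)^z = 47.6^0.14
ln(S₂/S₁) = 0.14 × ln 47.6 = 0.14 × 3.8628 = 0.5408
S₂/S₁ = e^0.5408 ≈ 1.717

1.72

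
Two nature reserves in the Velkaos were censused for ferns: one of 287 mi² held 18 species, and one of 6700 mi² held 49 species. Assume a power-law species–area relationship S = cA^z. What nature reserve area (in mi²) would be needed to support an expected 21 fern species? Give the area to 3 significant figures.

z = ln(49/18) / ln(6700/287) = 1.0014 / 3.1504 = 0.3179
c = 18 / 287^0.3179 = 18 / 6.044 = 2.978
A = (21/2.978)^(1/0.3179) ⇒ ln A = ln(7.051)/0.3179 = 6.1444
A = e^6.1444 ≈ 466.1 mi²

466 mi²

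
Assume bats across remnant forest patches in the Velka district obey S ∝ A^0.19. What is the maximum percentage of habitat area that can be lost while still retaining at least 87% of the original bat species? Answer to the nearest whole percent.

52%

Need (A_new/A_old)^0.19 = 0.87, so A_new/A_old = 0.87^(1/0.19) = 0.87^5.263
ln(A_new/A_old) = ln 0.87 / 0.19 = -0.1393 / 0.19 = -0.7330
A_new/A_old = e^-0.7330 ≈ 0.4805
Fraction that can be lost = 1 − 0.4805 = 0.5195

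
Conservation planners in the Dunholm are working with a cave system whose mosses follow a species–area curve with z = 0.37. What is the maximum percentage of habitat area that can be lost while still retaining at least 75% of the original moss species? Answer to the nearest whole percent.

54%

Need (A_new/A_old)^0.37 = 0.75, so A_new/A_old = 0.75^(1/0.37) = 0.75^2.703
ln(A_new/A_old) = ln 0.75 / 0.37 = -0.2877 / 0.37 = -0.7775
A_new/A_old = e^-0.7775 ≈ 0.4595
Fraction that can be lost = 1 − 0.4595 = 0.5405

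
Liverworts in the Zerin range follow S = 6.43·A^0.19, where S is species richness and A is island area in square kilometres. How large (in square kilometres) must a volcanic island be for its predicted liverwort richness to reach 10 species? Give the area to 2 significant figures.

10 = 6.43 × A^0.19  ⇒  A^0.19 = 10/6.43 = 1.555
ln A = ln(1.555) / 0.19 = 0.4416 / 0.19 = 2.3243
A = e^2.3243 ≈ 10.22 square kilometres

10 square kilometres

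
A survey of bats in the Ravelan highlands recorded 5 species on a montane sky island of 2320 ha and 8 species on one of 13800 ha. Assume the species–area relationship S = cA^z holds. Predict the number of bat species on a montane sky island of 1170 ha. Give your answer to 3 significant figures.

4.17

z = ln(8/5) / ln(13800/2320) = 0.4700 / 1.7831 = 0.2636
c = 5 / 2320^0.2636 = 5 / 7.711 = 0.6484
S₃ = 0.6484 × 1170^0.2636 = 0.6484 × 6.438 ≈ 4.175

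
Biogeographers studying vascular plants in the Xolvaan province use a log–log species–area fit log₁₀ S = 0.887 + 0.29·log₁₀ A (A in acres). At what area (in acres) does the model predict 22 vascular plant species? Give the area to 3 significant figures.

37.2 acres

22 = 7.709 × A^0.29  ⇒  A^0.29 = 22/7.709 = 2.854
ln A = ln(2.854) / 0.29 = 1.0486 / 0.29 = 3.6160
A = e^3.6160 ≈ 37.19 acres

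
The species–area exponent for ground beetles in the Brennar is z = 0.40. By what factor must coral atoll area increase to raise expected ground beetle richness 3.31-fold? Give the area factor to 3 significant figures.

(A₂/A₁)^0.4 = 3.31, so A₂/A₁ = 3.31^(1/0.4) = 3.31^2.5
ln(A₂/A₁) = ln 3.31 / 0.4 = 1.1969 / 0.4 = 2.9924
A₂/A₁ = e^2.9924 ≈ 19.93

19.9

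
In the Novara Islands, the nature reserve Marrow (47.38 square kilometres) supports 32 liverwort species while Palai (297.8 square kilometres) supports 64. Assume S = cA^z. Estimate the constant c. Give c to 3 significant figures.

7.47

z = ln(S₂/S₁) / ln(A₂/A₁) = ln(64/32) / ln(297.8/47.38) = 0.6931 / 1.8382 = 0.3771
c = S₁ / A₁^z = 32 / 47.38^0.3771 = 32 / 4.284 = 7.47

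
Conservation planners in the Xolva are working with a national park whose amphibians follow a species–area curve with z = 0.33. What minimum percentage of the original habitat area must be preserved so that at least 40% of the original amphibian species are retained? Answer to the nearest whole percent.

Need (A_new/A_old)^0.33 = 0.4, so A_new/A_old = 0.4^(1/0.33) = 0.4^3.03
ln(A_new/A_old) = ln 0.4 / 0.33 = -0.9163 / 0.33 = -2.7766
A_new/A_old = e^-2.7766 ≈ 0.06225

6%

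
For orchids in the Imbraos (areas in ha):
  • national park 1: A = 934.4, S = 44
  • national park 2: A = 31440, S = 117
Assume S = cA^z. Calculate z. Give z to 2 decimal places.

0.28

Taking logs: ln S = ln c + z ln A, so z = (ln S₂ − ln S₁)/(ln A₂ − ln A₁).
z = ln(117/44) / ln(31440/934.4) = ln(2.659) / ln(33.65) = 0.9780 / 3.5159 = 0.2782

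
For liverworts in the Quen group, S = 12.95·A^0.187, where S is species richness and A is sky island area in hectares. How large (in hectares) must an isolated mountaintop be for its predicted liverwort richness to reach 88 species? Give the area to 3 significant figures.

88 = 12.95 × A^0.187  ⇒  A^0.187 = 88/12.95 = 6.795
ln A = ln(6.795) / 0.187 = 1.9162 / 0.187 = 10.2473
A = e^10.2473 ≈ 28206 hectares

28200 hectares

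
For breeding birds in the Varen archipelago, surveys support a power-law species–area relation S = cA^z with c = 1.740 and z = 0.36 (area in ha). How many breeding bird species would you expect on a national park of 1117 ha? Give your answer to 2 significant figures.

S = 1.74 × 1117^0.36 = 1.74 × 12.51 ≈ 21.77

22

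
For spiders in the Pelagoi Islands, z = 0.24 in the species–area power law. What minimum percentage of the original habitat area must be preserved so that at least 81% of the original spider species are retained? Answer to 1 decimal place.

Need (A_new/A_old)^0.24 = 0.81, so A_new/A_old = 0.81^(1/0.24) = 0.81^4.167
ln(A_new/A_old) = ln 0.81 / 0.24 = -0.2107 / 0.24 = -0.8780
A_new/A_old = e^-0.8780 ≈ 0.4156

41.6%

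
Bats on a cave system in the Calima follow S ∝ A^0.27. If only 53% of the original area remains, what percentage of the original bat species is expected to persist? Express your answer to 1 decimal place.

84.2%

S_new/S_old = (A_new/A_old)^z = 0.53^0.27
= exp(0.27 × ln 0.53) = exp(0.27 × -0.6349) = exp(-0.1714) ≈ 0.8425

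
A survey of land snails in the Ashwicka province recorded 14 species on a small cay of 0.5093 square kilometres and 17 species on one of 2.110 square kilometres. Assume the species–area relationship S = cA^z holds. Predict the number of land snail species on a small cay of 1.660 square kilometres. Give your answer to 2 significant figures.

z = ln(17/14) / ln(2.11/0.5093) = 0.1942 / 1.4214 = 0.1366
c = 14 / 0.5093^0.1366 = 14 / 0.912 = 15.35
S₃ = 15.35 × 1.66^0.1366 = 15.35 × 1.072 ≈ 16.45

16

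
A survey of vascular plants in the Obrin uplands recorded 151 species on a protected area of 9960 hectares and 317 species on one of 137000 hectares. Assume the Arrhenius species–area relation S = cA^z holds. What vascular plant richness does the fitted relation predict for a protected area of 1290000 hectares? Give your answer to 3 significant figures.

598

z = ln(317/151) / ln(137000/9960) = 0.7416 / 2.6214 = 0.2829
c = 151 / 9960^0.2829 = 151 / 13.53 = 11.16
S₃ = 11.16 × 1290000^0.2829 = 11.16 × 53.55 ≈ 597.8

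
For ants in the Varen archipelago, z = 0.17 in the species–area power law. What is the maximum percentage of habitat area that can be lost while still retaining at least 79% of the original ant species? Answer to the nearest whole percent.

75%

Need (A_new/A_old)^0.17 = 0.79, so A_new/A_old = 0.79^(1/0.17) = 0.79^5.882
ln(A_new/A_old) = ln 0.79 / 0.17 = -0.2357 / 0.17 = -1.3866
A_new/A_old = e^-1.3866 ≈ 0.2499
Fraction that can be lost = 1 − 0.2499 = 0.7501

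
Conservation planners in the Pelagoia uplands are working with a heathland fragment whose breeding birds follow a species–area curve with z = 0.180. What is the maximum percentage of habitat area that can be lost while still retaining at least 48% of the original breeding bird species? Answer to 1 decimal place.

Need (A_new/A_old)^0.18 = 0.48, so A_new/A_old = 0.48^(1/0.18) = 0.48^5.556
ln(A_new/A_old) = ln 0.48 / 0.18 = -0.7340 / 0.18 = -4.0776
A_new/A_old = e^-4.0776 ≈ 0.01695
Fraction that can be lost = 1 − 0.01695 = 0.9831

98.3%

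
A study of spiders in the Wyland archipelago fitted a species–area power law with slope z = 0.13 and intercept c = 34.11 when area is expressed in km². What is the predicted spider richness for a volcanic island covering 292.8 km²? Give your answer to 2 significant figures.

S = 34.11 × 292.8^0.13 = 34.11 × 2.092 ≈ 71.37

71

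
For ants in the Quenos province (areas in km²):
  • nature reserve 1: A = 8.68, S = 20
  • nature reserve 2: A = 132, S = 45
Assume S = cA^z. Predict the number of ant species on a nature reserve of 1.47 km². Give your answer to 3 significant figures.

z = ln(45/20) / ln(132/8.68) = 0.8109 / 2.7218 = 0.2979
c = 20 / 8.68^0.2979 = 20 / 1.904 = 10.51
S₃ = 10.51 × 1.47^0.2979 = 10.51 × 1.122 ≈ 11.78

11.8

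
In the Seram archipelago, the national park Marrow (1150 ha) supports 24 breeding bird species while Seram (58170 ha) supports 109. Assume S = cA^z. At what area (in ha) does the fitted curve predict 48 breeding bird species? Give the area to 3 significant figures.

6940 ha

z = ln(109/24) / ln(58170/1150) = 1.5133 / 3.9236 = 0.3857
c = 24 / 1150^0.3857 = 24 / 15.15 = 1.584
A = (48/1.584)^(1/0.3857) ⇒ ln A = ln(30.3)/0.3857 = 8.8447
A = e^8.8447 ≈ 6937 ha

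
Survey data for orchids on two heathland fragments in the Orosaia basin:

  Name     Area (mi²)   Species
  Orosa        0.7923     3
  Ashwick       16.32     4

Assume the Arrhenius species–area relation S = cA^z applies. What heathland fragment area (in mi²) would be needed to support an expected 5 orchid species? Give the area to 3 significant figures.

z = ln(4/3) / ln(16.32/0.7923) = 0.2877 / 3.0252 = 0.0951
c = 3 / 0.7923^0.0951 = 3 / 0.9781 = 3.067
A = (5/3.067)^(1/0.0951) ⇒ ln A = ln(1.63)/0.0951 = 5.1389
A = e^5.1389 ≈ 170.5 mi²

171 mi²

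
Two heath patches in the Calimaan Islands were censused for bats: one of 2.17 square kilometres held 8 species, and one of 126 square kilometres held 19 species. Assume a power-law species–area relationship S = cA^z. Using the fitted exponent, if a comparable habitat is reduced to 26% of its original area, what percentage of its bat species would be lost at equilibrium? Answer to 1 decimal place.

z = ln(19/8) / ln(126/2.17) = 0.8650 / 4.0616 = 0.2130
S_new/S_old = (A_new/A_old)^z = 0.26^0.2130 = exp(0.2130 × -1.3471) = 0.7506
Fraction lost = 1 − 0.7506 = 0.2494

24.9%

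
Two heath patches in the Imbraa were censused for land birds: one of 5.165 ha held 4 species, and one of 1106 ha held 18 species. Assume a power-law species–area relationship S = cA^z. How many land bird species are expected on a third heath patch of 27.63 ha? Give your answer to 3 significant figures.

6.40

z = ln(18/4) / ln(1106/5.165) = 1.5041 / 5.3666 = 0.2803
c = 4 / 5.165^0.2803 = 4 / 1.584 = 2.525
S₃ = 2.525 × 27.63^0.2803 = 2.525 × 2.535 ≈ 6.4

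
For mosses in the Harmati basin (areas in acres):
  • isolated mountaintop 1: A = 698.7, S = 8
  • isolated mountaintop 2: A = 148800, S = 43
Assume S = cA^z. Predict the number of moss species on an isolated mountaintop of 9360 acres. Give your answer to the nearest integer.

z = ln(43/8) / ln(148800/698.7) = 1.6818 / 5.3611 = 0.3137
c = 8 / 698.7^0.3137 = 8 / 7.803 = 1.025
S₃ = 1.025 × 9360^0.3137 = 1.025 × 17.61 ≈ 18.06

18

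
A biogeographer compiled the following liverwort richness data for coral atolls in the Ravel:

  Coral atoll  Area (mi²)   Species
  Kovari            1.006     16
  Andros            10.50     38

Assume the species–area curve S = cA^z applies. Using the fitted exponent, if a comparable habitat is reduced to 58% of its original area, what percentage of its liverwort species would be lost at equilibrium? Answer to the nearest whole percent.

z = ln(38/16) / ln(10.5/1.006) = 0.8650 / 2.3454 = 0.3688
S_new/S_old = (A_new/A_old)^z = 0.58^0.3688 = exp(0.3688 × -0.5447) = 0.818
Fraction lost = 1 − 0.818 = 0.182

18%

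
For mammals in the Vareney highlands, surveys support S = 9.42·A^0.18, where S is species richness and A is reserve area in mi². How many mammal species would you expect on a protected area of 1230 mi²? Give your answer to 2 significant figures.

34

S = 9.42 × 1230^0.18
ln S = ln 9.42 + 0.18 × ln 1230 = 2.2428 + 0.18 × 7.1148 = 3.5235
S = e^3.5235 ≈ 33.9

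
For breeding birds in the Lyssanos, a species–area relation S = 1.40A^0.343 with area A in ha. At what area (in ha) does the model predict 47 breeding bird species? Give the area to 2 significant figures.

47 = 1.4 × A^0.343  ⇒  A^0.343 = 47/1.4 = 33.57
ln A = ln(33.57) / 0.343 = 3.5137 / 0.343 = 10.2440
A = e^10.2440 ≈ 28112 ha

28000 ha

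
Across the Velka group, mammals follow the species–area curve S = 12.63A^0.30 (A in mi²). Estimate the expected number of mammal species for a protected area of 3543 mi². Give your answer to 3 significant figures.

S = 12.63 × 3543^0.3
ln S = ln 12.63 + 0.3 × ln 3543 = 2.5361 + 0.3 × 8.1727 = 4.9879
S = e^4.9879 ≈ 146.6

147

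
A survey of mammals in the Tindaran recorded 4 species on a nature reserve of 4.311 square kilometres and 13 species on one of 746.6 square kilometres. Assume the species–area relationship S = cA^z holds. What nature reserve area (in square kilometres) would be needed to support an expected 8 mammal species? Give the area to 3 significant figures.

89.3 square kilometres

z = ln(13/4) / ln(746.6/4.311) = 1.1787 / 5.1544 = 0.2287
c = 4 / 4.311^0.2287 = 4 / 1.397 = 2.864
A = (8/2.864)^(1/0.2287) ⇒ ln A = ln(2.793)/0.2287 = 4.4924
A = e^4.4924 ≈ 89.33 square kilometres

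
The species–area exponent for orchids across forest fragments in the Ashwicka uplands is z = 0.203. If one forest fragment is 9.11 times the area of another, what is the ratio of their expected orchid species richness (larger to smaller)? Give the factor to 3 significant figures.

1.57

S₂/S₁ = (A₂/A₁)^z = 9.11^0.203
ln(S₂/S₁) = 0.203 × ln 9.11 = 0.203 × 2.2094 = 0.4485
S₂/S₁ = e^0.4485 ≈ 1.566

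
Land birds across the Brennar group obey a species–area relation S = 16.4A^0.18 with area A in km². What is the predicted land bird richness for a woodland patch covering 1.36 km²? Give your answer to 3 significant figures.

17.3

S = 16.4 × 1.36^0.18 = 16.4 × 1.057 ≈ 17.33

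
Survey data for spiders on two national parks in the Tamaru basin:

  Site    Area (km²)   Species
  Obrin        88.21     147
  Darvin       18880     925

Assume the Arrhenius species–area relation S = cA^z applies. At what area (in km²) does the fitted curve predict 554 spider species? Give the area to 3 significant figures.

z = ln(925/147) / ln(18880/88.21) = 1.8394 / 5.3661 = 0.3428
c = 147 / 88.21^0.3428 = 147 / 4.644 = 31.66
A = (554/31.66)^(1/0.3428) ⇒ ln A = ln(17.5)/0.3428 = 8.3503
A = e^8.3503 ≈ 4232 km²

4230 km²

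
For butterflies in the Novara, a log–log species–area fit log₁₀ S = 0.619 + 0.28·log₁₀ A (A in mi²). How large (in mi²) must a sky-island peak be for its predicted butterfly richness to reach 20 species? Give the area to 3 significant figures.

20 = 4.159 × A^0.28  ⇒  A^0.28 = 20/4.159 = 4.809
ln A = ln(4.809) / 0.28 = 1.5704 / 0.28 = 5.6087
A = e^5.6087 ≈ 272.8 mi²

273 mi²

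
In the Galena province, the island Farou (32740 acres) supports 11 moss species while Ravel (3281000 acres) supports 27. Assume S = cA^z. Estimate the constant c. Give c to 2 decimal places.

1.45

z = ln(S₂/S₁) / ln(A₂/A₁) = ln(27/11) / ln(3281000/32740) = 0.8979 / 4.6073 = 0.1949
c = S₁ / A₁^z = 11 / 32740^0.1949 = 11 / 7.585 = 1.45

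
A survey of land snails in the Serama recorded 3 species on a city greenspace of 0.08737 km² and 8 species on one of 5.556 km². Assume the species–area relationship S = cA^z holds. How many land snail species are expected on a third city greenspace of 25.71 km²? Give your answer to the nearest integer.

11

z = ln(8/3) / ln(5.556/0.08737) = 0.9808 / 4.1525 = 0.2362
c = 3 / 0.08737^0.2362 = 3 / 0.5623 = 5.335
S₃ = 5.335 × 25.71^0.2362 = 5.335 × 2.153 ≈ 11.49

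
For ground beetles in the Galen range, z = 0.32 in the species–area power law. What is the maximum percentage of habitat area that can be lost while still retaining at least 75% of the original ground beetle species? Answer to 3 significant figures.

59.3%

Need (A_new/A_old)^0.32 = 0.75, so A_new/A_old = 0.75^(1/0.32) = 0.75^3.125
ln(A_new/A_old) = ln 0.75 / 0.32 = -0.2877 / 0.32 = -0.8990
A_new/A_old = e^-0.8990 ≈ 0.407
Fraction that can be lost = 1 − 0.407 = 0.593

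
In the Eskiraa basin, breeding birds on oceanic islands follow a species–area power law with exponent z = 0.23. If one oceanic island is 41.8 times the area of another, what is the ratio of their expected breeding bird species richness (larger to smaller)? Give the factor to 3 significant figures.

2.36

S₂/S₁ = (A₂/A₁)^z = 41.8^0.23
ln(S₂/S₁) = 0.23 × ln 41.8 = 0.23 × 3.7329 = 0.8586
S₂/S₁ = e^0.8586 ≈ 2.36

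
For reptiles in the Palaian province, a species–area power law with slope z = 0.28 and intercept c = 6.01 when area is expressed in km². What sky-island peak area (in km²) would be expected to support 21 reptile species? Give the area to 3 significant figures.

21 = 6.01 × A^0.28  ⇒  A^0.28 = 21/6.01 = 3.494
ln A = ln(3.494) / 0.28 = 1.2511 / 0.28 = 4.4682
A = e^4.4682 ≈ 87.2 km²

87.2 km²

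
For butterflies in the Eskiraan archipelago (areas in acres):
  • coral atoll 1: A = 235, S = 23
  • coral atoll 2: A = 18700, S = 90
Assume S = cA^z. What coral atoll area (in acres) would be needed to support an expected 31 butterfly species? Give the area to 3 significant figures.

612 acres

z = ln(90/23) / ln(18700/235) = 1.3643 / 4.3767 = 0.3117
c = 23 / 235^0.3117 = 23 / 5.484 = 4.194
A = (31/4.194)^(1/0.3117) ⇒ ln A = ln(7.392)/0.3117 = 6.4171
A = e^6.4171 ≈ 612.3 acres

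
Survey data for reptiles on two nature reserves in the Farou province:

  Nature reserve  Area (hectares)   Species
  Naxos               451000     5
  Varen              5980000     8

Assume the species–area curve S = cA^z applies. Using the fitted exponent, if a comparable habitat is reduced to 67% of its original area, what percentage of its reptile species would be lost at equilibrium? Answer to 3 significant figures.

z = ln(8/5) / ln(5980000/451000) = 0.4700 / 2.5847 = 0.1818
S_new/S_old = (A_new/A_old)^z = 0.67^0.1818 = exp(0.1818 × -0.4005) = 0.9298
Fraction lost = 1 − 0.9298 = 0.07023

7.02%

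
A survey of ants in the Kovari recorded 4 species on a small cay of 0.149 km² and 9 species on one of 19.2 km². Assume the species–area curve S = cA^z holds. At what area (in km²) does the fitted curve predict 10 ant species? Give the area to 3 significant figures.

z = ln(9/4) / ln(19.2/0.149) = 0.8109 / 4.8587 = 0.1669
c = 4 / 0.149^0.1669 = 4 / 0.7278 = 5.496
A = (10/5.496)^(1/0.1669) ⇒ ln A = ln(1.819)/0.1669 = 3.5862
A = e^3.5862 ≈ 36.1 km²

36.1 km²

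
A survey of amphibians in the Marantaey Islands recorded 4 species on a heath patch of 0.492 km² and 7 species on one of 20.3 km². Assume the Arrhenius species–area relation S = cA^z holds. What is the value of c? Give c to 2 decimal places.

4.45

z = ln(S₂/S₁) / ln(A₂/A₁) = ln(7/4) / ln(20.3/0.492) = 0.5596 / 3.7199 = 0.1504
c = S₁ / A₁^z = 4 / 0.492^0.1504 = 4 / 0.8988 = 4.45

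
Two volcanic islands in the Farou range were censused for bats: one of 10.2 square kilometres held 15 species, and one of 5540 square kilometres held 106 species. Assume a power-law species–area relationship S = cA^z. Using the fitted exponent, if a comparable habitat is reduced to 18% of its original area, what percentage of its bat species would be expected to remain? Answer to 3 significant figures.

58.7%

z = ln(106/15) / ln(5540/10.2) = 1.9554 / 6.2974 = 0.3105
S_new/S_old = (A_new/A_old)^z = 0.18^0.3105 = exp(0.3105 × -1.7148) = 0.5872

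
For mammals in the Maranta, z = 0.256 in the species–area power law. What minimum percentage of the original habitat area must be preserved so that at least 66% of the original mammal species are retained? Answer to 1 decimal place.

Need (A_new/A_old)^0.256 = 0.66, so A_new/A_old = 0.66^(1/0.256) = 0.66^3.906
ln(A_new/A_old) = ln 0.66 / 0.256 = -0.4155 / 0.256 = -1.6231
A_new/A_old = e^-1.6231 ≈ 0.1973

19.7%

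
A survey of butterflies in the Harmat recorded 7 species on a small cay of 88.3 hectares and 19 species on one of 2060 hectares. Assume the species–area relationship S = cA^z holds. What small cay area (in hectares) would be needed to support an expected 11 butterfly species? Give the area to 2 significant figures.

370 hectares

z = ln(19/7) / ln(2060/88.3) = 0.9985 / 3.1497 = 0.3170
c = 7 / 88.3^0.3170 = 7 / 4.139 = 1.691
A = (11/1.691)^(1/0.3170) ⇒ ln A = ln(6.504)/0.3170 = 5.9065
A = e^5.9065 ≈ 367.4 hectares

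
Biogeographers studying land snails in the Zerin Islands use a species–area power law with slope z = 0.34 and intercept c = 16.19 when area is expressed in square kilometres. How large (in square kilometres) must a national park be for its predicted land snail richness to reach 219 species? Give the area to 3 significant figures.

219 = 16.19 × A^0.34  ⇒  A^0.34 = 219/16.19 = 13.53
ln A = ln(13.53) / 0.34 = 2.6047 / 0.34 = 7.6608
A = e^7.6608 ≈ 2123 square kilometres

2120 square kilometres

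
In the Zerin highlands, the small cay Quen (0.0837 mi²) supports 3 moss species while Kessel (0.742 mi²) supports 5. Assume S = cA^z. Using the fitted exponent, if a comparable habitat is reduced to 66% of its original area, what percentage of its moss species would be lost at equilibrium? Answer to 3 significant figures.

z = ln(5/3) / ln(0.742/0.0837) = 0.5108 / 2.1821 = 0.2341
S_new/S_old = (A_new/A_old)^z = 0.66^0.2341 = exp(0.2341 × -0.4155) = 0.9073
Fraction lost = 1 − 0.9073 = 0.09269

9.27%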